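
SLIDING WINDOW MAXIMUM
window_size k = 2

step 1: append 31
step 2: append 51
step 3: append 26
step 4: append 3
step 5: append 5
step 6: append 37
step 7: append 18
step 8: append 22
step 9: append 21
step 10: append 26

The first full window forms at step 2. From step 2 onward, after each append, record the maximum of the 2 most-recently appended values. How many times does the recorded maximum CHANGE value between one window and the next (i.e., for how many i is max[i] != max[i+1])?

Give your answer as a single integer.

step 1: append 31 -> window=[31] (not full yet)
step 2: append 51 -> window=[31, 51] -> max=51
step 3: append 26 -> window=[51, 26] -> max=51
step 4: append 3 -> window=[26, 3] -> max=26
step 5: append 5 -> window=[3, 5] -> max=5
step 6: append 37 -> window=[5, 37] -> max=37
step 7: append 18 -> window=[37, 18] -> max=37
step 8: append 22 -> window=[18, 22] -> max=22
step 9: append 21 -> window=[22, 21] -> max=22
step 10: append 26 -> window=[21, 26] -> max=26
Recorded maximums: 51 51 26 5 37 37 22 22 26
Changes between consecutive maximums: 5

Answer: 5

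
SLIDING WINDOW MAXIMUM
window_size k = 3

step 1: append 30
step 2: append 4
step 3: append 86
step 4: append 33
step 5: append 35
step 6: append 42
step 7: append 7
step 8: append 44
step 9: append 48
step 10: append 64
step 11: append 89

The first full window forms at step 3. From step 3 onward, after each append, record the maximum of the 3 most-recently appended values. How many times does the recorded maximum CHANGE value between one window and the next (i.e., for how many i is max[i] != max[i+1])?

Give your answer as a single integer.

step 1: append 30 -> window=[30] (not full yet)
step 2: append 4 -> window=[30, 4] (not full yet)
step 3: append 86 -> window=[30, 4, 86] -> max=86
step 4: append 33 -> window=[4, 86, 33] -> max=86
step 5: append 35 -> window=[86, 33, 35] -> max=86
step 6: append 42 -> window=[33, 35, 42] -> max=42
step 7: append 7 -> window=[35, 42, 7] -> max=42
step 8: append 44 -> window=[42, 7, 44] -> max=44
step 9: append 48 -> window=[7, 44, 48] -> max=48
step 10: append 64 -> window=[44, 48, 64] -> max=64
step 11: append 89 -> window=[48, 64, 89] -> max=89
Recorded maximums: 86 86 86 42 42 44 48 64 89
Changes between consecutive maximums: 5

Answer: 5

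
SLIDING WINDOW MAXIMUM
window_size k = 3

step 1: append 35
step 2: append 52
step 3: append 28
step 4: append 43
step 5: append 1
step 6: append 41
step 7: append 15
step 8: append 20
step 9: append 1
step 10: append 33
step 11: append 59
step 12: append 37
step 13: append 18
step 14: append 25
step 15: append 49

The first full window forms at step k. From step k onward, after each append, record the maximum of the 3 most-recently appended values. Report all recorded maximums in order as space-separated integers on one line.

Answer: 52 52 43 43 41 41 20 33 59 59 59 37 49

Derivation:
step 1: append 35 -> window=[35] (not full yet)
step 2: append 52 -> window=[35, 52] (not full yet)
step 3: append 28 -> window=[35, 52, 28] -> max=52
step 4: append 43 -> window=[52, 28, 43] -> max=52
step 5: append 1 -> window=[28, 43, 1] -> max=43
step 6: append 41 -> window=[43, 1, 41] -> max=43
step 7: append 15 -> window=[1, 41, 15] -> max=41
step 8: append 20 -> window=[41, 15, 20] -> max=41
step 9: append 1 -> window=[15, 20, 1] -> max=20
step 10: append 33 -> window=[20, 1, 33] -> max=33
step 11: append 59 -> window=[1, 33, 59] -> max=59
step 12: append 37 -> window=[33, 59, 37] -> max=59
step 13: append 18 -> window=[59, 37, 18] -> max=59
step 14: append 25 -> window=[37, 18, 25] -> max=37
step 15: append 49 -> window=[18, 25, 49] -> max=49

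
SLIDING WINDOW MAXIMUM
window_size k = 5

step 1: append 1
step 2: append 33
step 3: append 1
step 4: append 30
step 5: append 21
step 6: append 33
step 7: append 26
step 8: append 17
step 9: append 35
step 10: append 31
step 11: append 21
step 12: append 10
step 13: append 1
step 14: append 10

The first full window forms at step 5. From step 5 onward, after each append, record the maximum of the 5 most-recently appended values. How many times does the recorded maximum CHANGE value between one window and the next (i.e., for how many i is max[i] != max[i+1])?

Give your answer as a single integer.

step 1: append 1 -> window=[1] (not full yet)
step 2: append 33 -> window=[1, 33] (not full yet)
step 3: append 1 -> window=[1, 33, 1] (not full yet)
step 4: append 30 -> window=[1, 33, 1, 30] (not full yet)
step 5: append 21 -> window=[1, 33, 1, 30, 21] -> max=33
step 6: append 33 -> window=[33, 1, 30, 21, 33] -> max=33
step 7: append 26 -> window=[1, 30, 21, 33, 26] -> max=33
step 8: append 17 -> window=[30, 21, 33, 26, 17] -> max=33
step 9: append 35 -> window=[21, 33, 26, 17, 35] -> max=35
step 10: append 31 -> window=[33, 26, 17, 35, 31] -> max=35
step 11: append 21 -> window=[26, 17, 35, 31, 21] -> max=35
step 12: append 10 -> window=[17, 35, 31, 21, 10] -> max=35
step 13: append 1 -> window=[35, 31, 21, 10, 1] -> max=35
step 14: append 10 -> window=[31, 21, 10, 1, 10] -> max=31
Recorded maximums: 33 33 33 33 35 35 35 35 35 31
Changes between consecutive maximums: 2

Answer: 2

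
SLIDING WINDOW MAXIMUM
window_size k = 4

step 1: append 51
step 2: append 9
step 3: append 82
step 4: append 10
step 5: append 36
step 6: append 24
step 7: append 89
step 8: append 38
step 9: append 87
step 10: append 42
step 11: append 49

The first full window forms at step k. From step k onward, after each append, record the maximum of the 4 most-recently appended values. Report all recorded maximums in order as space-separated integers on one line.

Answer: 82 82 82 89 89 89 89 87

Derivation:
step 1: append 51 -> window=[51] (not full yet)
step 2: append 9 -> window=[51, 9] (not full yet)
step 3: append 82 -> window=[51, 9, 82] (not full yet)
step 4: append 10 -> window=[51, 9, 82, 10] -> max=82
step 5: append 36 -> window=[9, 82, 10, 36] -> max=82
step 6: append 24 -> window=[82, 10, 36, 24] -> max=82
step 7: append 89 -> window=[10, 36, 24, 89] -> max=89
step 8: append 38 -> window=[36, 24, 89, 38] -> max=89
step 9: append 87 -> window=[24, 89, 38, 87] -> max=89
step 10: append 42 -> window=[89, 38, 87, 42] -> max=89
step 11: append 49 -> window=[38, 87, 42, 49] -> max=87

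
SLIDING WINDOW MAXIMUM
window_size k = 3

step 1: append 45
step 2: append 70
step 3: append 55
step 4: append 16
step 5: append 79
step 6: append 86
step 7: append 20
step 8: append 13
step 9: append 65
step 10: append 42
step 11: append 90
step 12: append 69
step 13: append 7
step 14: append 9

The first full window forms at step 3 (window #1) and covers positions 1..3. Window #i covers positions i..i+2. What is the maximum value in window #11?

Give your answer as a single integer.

Answer: 90

Derivation:
step 1: append 45 -> window=[45] (not full yet)
step 2: append 70 -> window=[45, 70] (not full yet)
step 3: append 55 -> window=[45, 70, 55] -> max=70
step 4: append 16 -> window=[70, 55, 16] -> max=70
step 5: append 79 -> window=[55, 16, 79] -> max=79
step 6: append 86 -> window=[16, 79, 86] -> max=86
step 7: append 20 -> window=[79, 86, 20] -> max=86
step 8: append 13 -> window=[86, 20, 13] -> max=86
step 9: append 65 -> window=[20, 13, 65] -> max=65
step 10: append 42 -> window=[13, 65, 42] -> max=65
step 11: append 90 -> window=[65, 42, 90] -> max=90
step 12: append 69 -> window=[42, 90, 69] -> max=90
step 13: append 7 -> window=[90, 69, 7] -> max=90
Window #11 max = 90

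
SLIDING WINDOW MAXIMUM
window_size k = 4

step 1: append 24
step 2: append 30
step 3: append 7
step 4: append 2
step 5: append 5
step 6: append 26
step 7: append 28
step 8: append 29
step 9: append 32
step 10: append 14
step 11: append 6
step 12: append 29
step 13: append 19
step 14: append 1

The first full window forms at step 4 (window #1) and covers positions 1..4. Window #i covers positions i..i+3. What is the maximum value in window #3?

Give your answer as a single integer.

step 1: append 24 -> window=[24] (not full yet)
step 2: append 30 -> window=[24, 30] (not full yet)
step 3: append 7 -> window=[24, 30, 7] (not full yet)
step 4: append 2 -> window=[24, 30, 7, 2] -> max=30
step 5: append 5 -> window=[30, 7, 2, 5] -> max=30
step 6: append 26 -> window=[7, 2, 5, 26] -> max=26
Window #3 max = 26

Answer: 26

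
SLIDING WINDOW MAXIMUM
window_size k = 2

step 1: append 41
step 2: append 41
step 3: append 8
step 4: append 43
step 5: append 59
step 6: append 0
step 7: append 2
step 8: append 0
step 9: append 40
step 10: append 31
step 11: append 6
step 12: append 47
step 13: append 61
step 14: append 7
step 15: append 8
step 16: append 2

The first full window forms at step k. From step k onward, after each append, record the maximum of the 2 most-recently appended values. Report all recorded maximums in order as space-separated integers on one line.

Answer: 41 41 43 59 59 2 2 40 40 31 47 61 61 8 8

Derivation:
step 1: append 41 -> window=[41] (not full yet)
step 2: append 41 -> window=[41, 41] -> max=41
step 3: append 8 -> window=[41, 8] -> max=41
step 4: append 43 -> window=[8, 43] -> max=43
step 5: append 59 -> window=[43, 59] -> max=59
step 6: append 0 -> window=[59, 0] -> max=59
step 7: append 2 -> window=[0, 2] -> max=2
step 8: append 0 -> window=[2, 0] -> max=2
step 9: append 40 -> window=[0, 40] -> max=40
step 10: append 31 -> window=[40, 31] -> max=40
step 11: append 6 -> window=[31, 6] -> max=31
step 12: append 47 -> window=[6, 47] -> max=47
step 13: append 61 -> window=[47, 61] -> max=61
step 14: append 7 -> window=[61, 7] -> max=61
step 15: append 8 -> window=[7, 8] -> max=8
step 16: append 2 -> window=[8, 2] -> max=8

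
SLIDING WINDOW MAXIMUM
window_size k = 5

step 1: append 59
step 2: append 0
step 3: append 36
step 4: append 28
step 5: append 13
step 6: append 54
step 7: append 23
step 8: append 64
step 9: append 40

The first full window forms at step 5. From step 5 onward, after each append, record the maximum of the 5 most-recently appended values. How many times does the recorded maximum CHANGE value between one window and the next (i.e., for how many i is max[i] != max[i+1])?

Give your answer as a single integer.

step 1: append 59 -> window=[59] (not full yet)
step 2: append 0 -> window=[59, 0] (not full yet)
step 3: append 36 -> window=[59, 0, 36] (not full yet)
step 4: append 28 -> window=[59, 0, 36, 28] (not full yet)
step 5: append 13 -> window=[59, 0, 36, 28, 13] -> max=59
step 6: append 54 -> window=[0, 36, 28, 13, 54] -> max=54
step 7: append 23 -> window=[36, 28, 13, 54, 23] -> max=54
step 8: append 64 -> window=[28, 13, 54, 23, 64] -> max=64
step 9: append 40 -> window=[13, 54, 23, 64, 40] -> max=64
Recorded maximums: 59 54 54 64 64
Changes between consecutive maximums: 2

Answer: 2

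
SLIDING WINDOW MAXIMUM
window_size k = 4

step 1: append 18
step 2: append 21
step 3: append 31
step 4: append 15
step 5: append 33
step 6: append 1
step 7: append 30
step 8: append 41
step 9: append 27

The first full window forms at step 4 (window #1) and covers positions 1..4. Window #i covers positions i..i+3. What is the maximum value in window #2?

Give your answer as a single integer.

Answer: 33

Derivation:
step 1: append 18 -> window=[18] (not full yet)
step 2: append 21 -> window=[18, 21] (not full yet)
step 3: append 31 -> window=[18, 21, 31] (not full yet)
step 4: append 15 -> window=[18, 21, 31, 15] -> max=31
step 5: append 33 -> window=[21, 31, 15, 33] -> max=33
Window #2 max = 33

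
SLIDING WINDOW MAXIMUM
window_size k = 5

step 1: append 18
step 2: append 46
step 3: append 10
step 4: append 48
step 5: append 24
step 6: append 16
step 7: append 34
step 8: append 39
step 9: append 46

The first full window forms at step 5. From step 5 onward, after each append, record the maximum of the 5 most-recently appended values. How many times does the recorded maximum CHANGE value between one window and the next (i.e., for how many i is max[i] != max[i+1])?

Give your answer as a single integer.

step 1: append 18 -> window=[18] (not full yet)
step 2: append 46 -> window=[18, 46] (not full yet)
step 3: append 10 -> window=[18, 46, 10] (not full yet)
step 4: append 48 -> window=[18, 46, 10, 48] (not full yet)
step 5: append 24 -> window=[18, 46, 10, 48, 24] -> max=48
step 6: append 16 -> window=[46, 10, 48, 24, 16] -> max=48
step 7: append 34 -> window=[10, 48, 24, 16, 34] -> max=48
step 8: append 39 -> window=[48, 24, 16, 34, 39] -> max=48
step 9: append 46 -> window=[24, 16, 34, 39, 46] -> max=46
Recorded maximums: 48 48 48 48 46
Changes between consecutive maximums: 1

Answer: 1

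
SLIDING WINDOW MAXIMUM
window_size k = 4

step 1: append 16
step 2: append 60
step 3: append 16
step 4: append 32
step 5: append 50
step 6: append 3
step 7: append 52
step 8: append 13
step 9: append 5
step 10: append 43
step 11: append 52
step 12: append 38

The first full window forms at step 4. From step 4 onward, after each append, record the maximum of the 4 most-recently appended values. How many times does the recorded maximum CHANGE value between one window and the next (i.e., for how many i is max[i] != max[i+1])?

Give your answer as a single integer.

Answer: 2

Derivation:
step 1: append 16 -> window=[16] (not full yet)
step 2: append 60 -> window=[16, 60] (not full yet)
step 3: append 16 -> window=[16, 60, 16] (not full yet)
step 4: append 32 -> window=[16, 60, 16, 32] -> max=60
step 5: append 50 -> window=[60, 16, 32, 50] -> max=60
step 6: append 3 -> window=[16, 32, 50, 3] -> max=50
step 7: append 52 -> window=[32, 50, 3, 52] -> max=52
step 8: append 13 -> window=[50, 3, 52, 13] -> max=52
step 9: append 5 -> window=[3, 52, 13, 5] -> max=52
step 10: append 43 -> window=[52, 13, 5, 43] -> max=52
step 11: append 52 -> window=[13, 5, 43, 52] -> max=52
step 12: append 38 -> window=[5, 43, 52, 38] -> max=52
Recorded maximums: 60 60 50 52 52 52 52 52 52
Changes between consecutive maximums: 2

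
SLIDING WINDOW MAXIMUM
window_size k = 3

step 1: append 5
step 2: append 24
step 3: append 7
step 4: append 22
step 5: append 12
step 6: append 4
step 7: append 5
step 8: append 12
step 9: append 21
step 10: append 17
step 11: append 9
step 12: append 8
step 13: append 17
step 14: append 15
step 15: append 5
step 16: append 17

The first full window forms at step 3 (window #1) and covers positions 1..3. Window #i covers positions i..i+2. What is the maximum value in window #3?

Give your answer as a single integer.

Answer: 22

Derivation:
step 1: append 5 -> window=[5] (not full yet)
step 2: append 24 -> window=[5, 24] (not full yet)
step 3: append 7 -> window=[5, 24, 7] -> max=24
step 4: append 22 -> window=[24, 7, 22] -> max=24
step 5: append 12 -> window=[7, 22, 12] -> max=22
Window #3 max = 22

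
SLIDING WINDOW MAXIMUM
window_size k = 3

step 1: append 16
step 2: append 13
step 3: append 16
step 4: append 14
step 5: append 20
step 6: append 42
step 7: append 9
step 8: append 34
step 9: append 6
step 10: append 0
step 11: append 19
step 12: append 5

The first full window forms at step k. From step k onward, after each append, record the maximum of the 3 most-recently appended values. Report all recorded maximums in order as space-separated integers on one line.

Answer: 16 16 20 42 42 42 34 34 19 19

Derivation:
step 1: append 16 -> window=[16] (not full yet)
step 2: append 13 -> window=[16, 13] (not full yet)
step 3: append 16 -> window=[16, 13, 16] -> max=16
step 4: append 14 -> window=[13, 16, 14] -> max=16
step 5: append 20 -> window=[16, 14, 20] -> max=20
step 6: append 42 -> window=[14, 20, 42] -> max=42
step 7: append 9 -> window=[20, 42, 9] -> max=42
step 8: append 34 -> window=[42, 9, 34] -> max=42
step 9: append 6 -> window=[9, 34, 6] -> max=34
step 10: append 0 -> window=[34, 6, 0] -> max=34
step 11: append 19 -> window=[6, 0, 19] -> max=19
step 12: append 5 -> window=[0, 19, 5] -> max=19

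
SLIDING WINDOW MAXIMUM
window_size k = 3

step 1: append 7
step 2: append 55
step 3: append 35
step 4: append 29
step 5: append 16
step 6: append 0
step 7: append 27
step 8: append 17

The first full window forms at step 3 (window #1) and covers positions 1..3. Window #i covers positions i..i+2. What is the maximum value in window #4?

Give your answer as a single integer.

step 1: append 7 -> window=[7] (not full yet)
step 2: append 55 -> window=[7, 55] (not full yet)
step 3: append 35 -> window=[7, 55, 35] -> max=55
step 4: append 29 -> window=[55, 35, 29] -> max=55
step 5: append 16 -> window=[35, 29, 16] -> max=35
step 6: append 0 -> window=[29, 16, 0] -> max=29
Window #4 max = 29

Answer: 29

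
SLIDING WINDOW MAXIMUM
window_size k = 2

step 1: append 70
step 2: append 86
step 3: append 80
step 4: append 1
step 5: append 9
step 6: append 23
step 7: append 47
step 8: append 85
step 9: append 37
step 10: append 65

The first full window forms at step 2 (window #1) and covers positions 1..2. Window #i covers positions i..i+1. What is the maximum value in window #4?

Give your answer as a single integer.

step 1: append 70 -> window=[70] (not full yet)
step 2: append 86 -> window=[70, 86] -> max=86
step 3: append 80 -> window=[86, 80] -> max=86
step 4: append 1 -> window=[80, 1] -> max=80
step 5: append 9 -> window=[1, 9] -> max=9
Window #4 max = 9

Answer: 9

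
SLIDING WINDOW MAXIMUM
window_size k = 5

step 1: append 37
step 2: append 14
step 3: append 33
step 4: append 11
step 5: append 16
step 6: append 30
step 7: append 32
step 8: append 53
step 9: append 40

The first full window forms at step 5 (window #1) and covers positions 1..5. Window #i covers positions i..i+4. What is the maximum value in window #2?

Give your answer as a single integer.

step 1: append 37 -> window=[37] (not full yet)
step 2: append 14 -> window=[37, 14] (not full yet)
step 3: append 33 -> window=[37, 14, 33] (not full yet)
step 4: append 11 -> window=[37, 14, 33, 11] (not full yet)
step 5: append 16 -> window=[37, 14, 33, 11, 16] -> max=37
step 6: append 30 -> window=[14, 33, 11, 16, 30] -> max=33
Window #2 max = 33

Answer: 33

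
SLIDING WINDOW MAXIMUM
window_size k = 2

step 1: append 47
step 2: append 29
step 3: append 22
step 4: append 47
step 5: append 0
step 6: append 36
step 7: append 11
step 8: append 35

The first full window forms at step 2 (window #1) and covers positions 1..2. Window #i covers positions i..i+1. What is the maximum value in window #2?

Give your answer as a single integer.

Answer: 29

Derivation:
step 1: append 47 -> window=[47] (not full yet)
step 2: append 29 -> window=[47, 29] -> max=47
step 3: append 22 -> window=[29, 22] -> max=29
Window #2 max = 29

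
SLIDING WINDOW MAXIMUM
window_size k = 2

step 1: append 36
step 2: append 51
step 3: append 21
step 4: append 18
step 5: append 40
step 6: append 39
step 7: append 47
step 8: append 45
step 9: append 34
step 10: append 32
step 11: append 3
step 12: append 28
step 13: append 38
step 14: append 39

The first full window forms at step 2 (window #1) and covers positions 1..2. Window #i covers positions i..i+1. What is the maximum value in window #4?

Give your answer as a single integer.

Answer: 40

Derivation:
step 1: append 36 -> window=[36] (not full yet)
step 2: append 51 -> window=[36, 51] -> max=51
step 3: append 21 -> window=[51, 21] -> max=51
step 4: append 18 -> window=[21, 18] -> max=21
step 5: append 40 -> window=[18, 40] -> max=40
Window #4 max = 40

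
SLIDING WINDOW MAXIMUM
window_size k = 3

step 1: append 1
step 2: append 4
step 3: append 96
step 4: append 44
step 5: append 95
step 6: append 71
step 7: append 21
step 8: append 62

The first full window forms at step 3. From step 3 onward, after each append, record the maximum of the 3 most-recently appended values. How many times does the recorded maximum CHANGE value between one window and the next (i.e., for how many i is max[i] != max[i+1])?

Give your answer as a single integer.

step 1: append 1 -> window=[1] (not full yet)
step 2: append 4 -> window=[1, 4] (not full yet)
step 3: append 96 -> window=[1, 4, 96] -> max=96
step 4: append 44 -> window=[4, 96, 44] -> max=96
step 5: append 95 -> window=[96, 44, 95] -> max=96
step 6: append 71 -> window=[44, 95, 71] -> max=95
step 7: append 21 -> window=[95, 71, 21] -> max=95
step 8: append 62 -> window=[71, 21, 62] -> max=71
Recorded maximums: 96 96 96 95 95 71
Changes between consecutive maximums: 2

Answer: 2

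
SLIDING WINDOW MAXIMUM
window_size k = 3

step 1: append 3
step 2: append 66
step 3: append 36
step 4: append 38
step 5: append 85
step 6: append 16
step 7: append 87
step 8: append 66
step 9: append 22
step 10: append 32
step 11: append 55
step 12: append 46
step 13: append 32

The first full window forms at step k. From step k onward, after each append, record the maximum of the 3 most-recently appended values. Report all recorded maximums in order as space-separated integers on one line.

step 1: append 3 -> window=[3] (not full yet)
step 2: append 66 -> window=[3, 66] (not full yet)
step 3: append 36 -> window=[3, 66, 36] -> max=66
step 4: append 38 -> window=[66, 36, 38] -> max=66
step 5: append 85 -> window=[36, 38, 85] -> max=85
step 6: append 16 -> window=[38, 85, 16] -> max=85
step 7: append 87 -> window=[85, 16, 87] -> max=87
step 8: append 66 -> window=[16, 87, 66] -> max=87
step 9: append 22 -> window=[87, 66, 22] -> max=87
step 10: append 32 -> window=[66, 22, 32] -> max=66
step 11: append 55 -> window=[22, 32, 55] -> max=55
step 12: append 46 -> window=[32, 55, 46] -> max=55
step 13: append 32 -> window=[55, 46, 32] -> max=55

Answer: 66 66 85 85 87 87 87 66 55 55 55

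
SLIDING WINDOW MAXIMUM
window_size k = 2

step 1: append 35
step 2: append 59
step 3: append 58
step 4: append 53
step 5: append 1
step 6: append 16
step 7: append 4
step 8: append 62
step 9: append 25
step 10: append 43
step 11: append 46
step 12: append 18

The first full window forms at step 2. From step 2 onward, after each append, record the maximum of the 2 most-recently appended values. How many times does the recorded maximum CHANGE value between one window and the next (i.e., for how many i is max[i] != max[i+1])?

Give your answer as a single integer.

step 1: append 35 -> window=[35] (not full yet)
step 2: append 59 -> window=[35, 59] -> max=59
step 3: append 58 -> window=[59, 58] -> max=59
step 4: append 53 -> window=[58, 53] -> max=58
step 5: append 1 -> window=[53, 1] -> max=53
step 6: append 16 -> window=[1, 16] -> max=16
step 7: append 4 -> window=[16, 4] -> max=16
step 8: append 62 -> window=[4, 62] -> max=62
step 9: append 25 -> window=[62, 25] -> max=62
step 10: append 43 -> window=[25, 43] -> max=43
step 11: append 46 -> window=[43, 46] -> max=46
step 12: append 18 -> window=[46, 18] -> max=46
Recorded maximums: 59 59 58 53 16 16 62 62 43 46 46
Changes between consecutive maximums: 6

Answer: 6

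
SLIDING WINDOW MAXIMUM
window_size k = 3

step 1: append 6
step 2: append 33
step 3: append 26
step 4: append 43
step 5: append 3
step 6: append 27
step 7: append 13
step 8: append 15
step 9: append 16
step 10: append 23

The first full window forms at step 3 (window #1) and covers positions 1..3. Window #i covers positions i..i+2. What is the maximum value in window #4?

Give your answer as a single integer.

step 1: append 6 -> window=[6] (not full yet)
step 2: append 33 -> window=[6, 33] (not full yet)
step 3: append 26 -> window=[6, 33, 26] -> max=33
step 4: append 43 -> window=[33, 26, 43] -> max=43
step 5: append 3 -> window=[26, 43, 3] -> max=43
step 6: append 27 -> window=[43, 3, 27] -> max=43
Window #4 max = 43

Answer: 43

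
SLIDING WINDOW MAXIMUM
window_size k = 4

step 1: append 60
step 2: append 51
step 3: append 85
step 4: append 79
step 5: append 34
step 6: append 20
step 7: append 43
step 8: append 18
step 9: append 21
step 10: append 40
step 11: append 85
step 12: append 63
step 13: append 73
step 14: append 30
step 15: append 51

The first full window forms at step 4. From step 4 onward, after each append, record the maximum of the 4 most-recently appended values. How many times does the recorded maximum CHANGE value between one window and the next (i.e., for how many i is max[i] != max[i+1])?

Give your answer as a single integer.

step 1: append 60 -> window=[60] (not full yet)
step 2: append 51 -> window=[60, 51] (not full yet)
step 3: append 85 -> window=[60, 51, 85] (not full yet)
step 4: append 79 -> window=[60, 51, 85, 79] -> max=85
step 5: append 34 -> window=[51, 85, 79, 34] -> max=85
step 6: append 20 -> window=[85, 79, 34, 20] -> max=85
step 7: append 43 -> window=[79, 34, 20, 43] -> max=79
step 8: append 18 -> window=[34, 20, 43, 18] -> max=43
step 9: append 21 -> window=[20, 43, 18, 21] -> max=43
step 10: append 40 -> window=[43, 18, 21, 40] -> max=43
step 11: append 85 -> window=[18, 21, 40, 85] -> max=85
step 12: append 63 -> window=[21, 40, 85, 63] -> max=85
step 13: append 73 -> window=[40, 85, 63, 73] -> max=85
step 14: append 30 -> window=[85, 63, 73, 30] -> max=85
step 15: append 51 -> window=[63, 73, 30, 51] -> max=73
Recorded maximums: 85 85 85 79 43 43 43 85 85 85 85 73
Changes between consecutive maximums: 4

Answer: 4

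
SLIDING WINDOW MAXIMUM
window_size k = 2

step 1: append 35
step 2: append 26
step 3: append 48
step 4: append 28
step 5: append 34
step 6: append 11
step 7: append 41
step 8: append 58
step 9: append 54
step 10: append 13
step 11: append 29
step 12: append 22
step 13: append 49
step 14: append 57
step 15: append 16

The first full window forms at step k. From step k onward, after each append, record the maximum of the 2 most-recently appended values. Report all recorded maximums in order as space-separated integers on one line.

step 1: append 35 -> window=[35] (not full yet)
step 2: append 26 -> window=[35, 26] -> max=35
step 3: append 48 -> window=[26, 48] -> max=48
step 4: append 28 -> window=[48, 28] -> max=48
step 5: append 34 -> window=[28, 34] -> max=34
step 6: append 11 -> window=[34, 11] -> max=34
step 7: append 41 -> window=[11, 41] -> max=41
step 8: append 58 -> window=[41, 58] -> max=58
step 9: append 54 -> window=[58, 54] -> max=58
step 10: append 13 -> window=[54, 13] -> max=54
step 11: append 29 -> window=[13, 29] -> max=29
step 12: append 22 -> window=[29, 22] -> max=29
step 13: append 49 -> window=[22, 49] -> max=49
step 14: append 57 -> window=[49, 57] -> max=57
step 15: append 16 -> window=[57, 16] -> max=57

Answer: 35 48 48 34 34 41 58 58 54 29 29 49 57 57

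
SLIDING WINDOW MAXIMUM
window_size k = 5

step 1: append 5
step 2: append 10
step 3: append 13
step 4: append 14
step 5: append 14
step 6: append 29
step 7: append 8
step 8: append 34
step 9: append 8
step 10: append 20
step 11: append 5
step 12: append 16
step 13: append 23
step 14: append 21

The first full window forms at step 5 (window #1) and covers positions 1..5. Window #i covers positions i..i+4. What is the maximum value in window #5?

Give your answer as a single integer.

Answer: 34

Derivation:
step 1: append 5 -> window=[5] (not full yet)
step 2: append 10 -> window=[5, 10] (not full yet)
step 3: append 13 -> window=[5, 10, 13] (not full yet)
step 4: append 14 -> window=[5, 10, 13, 14] (not full yet)
step 5: append 14 -> window=[5, 10, 13, 14, 14] -> max=14
step 6: append 29 -> window=[10, 13, 14, 14, 29] -> max=29
step 7: append 8 -> window=[13, 14, 14, 29, 8] -> max=29
step 8: append 34 -> window=[14, 14, 29, 8, 34] -> max=34
step 9: append 8 -> window=[14, 29, 8, 34, 8] -> max=34
Window #5 max = 34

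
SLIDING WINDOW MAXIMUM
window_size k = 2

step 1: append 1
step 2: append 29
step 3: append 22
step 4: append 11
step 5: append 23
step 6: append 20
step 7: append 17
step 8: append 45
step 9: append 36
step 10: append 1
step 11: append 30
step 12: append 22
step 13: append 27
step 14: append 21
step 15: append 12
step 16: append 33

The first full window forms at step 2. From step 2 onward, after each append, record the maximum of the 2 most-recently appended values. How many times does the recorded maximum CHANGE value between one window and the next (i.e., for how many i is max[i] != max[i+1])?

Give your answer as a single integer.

step 1: append 1 -> window=[1] (not full yet)
step 2: append 29 -> window=[1, 29] -> max=29
step 3: append 22 -> window=[29, 22] -> max=29
step 4: append 11 -> window=[22, 11] -> max=22
step 5: append 23 -> window=[11, 23] -> max=23
step 6: append 20 -> window=[23, 20] -> max=23
step 7: append 17 -> window=[20, 17] -> max=20
step 8: append 45 -> window=[17, 45] -> max=45
step 9: append 36 -> window=[45, 36] -> max=45
step 10: append 1 -> window=[36, 1] -> max=36
step 11: append 30 -> window=[1, 30] -> max=30
step 12: append 22 -> window=[30, 22] -> max=30
step 13: append 27 -> window=[22, 27] -> max=27
step 14: append 21 -> window=[27, 21] -> max=27
step 15: append 12 -> window=[21, 12] -> max=21
step 16: append 33 -> window=[12, 33] -> max=33
Recorded maximums: 29 29 22 23 23 20 45 45 36 30 30 27 27 21 33
Changes between consecutive maximums: 9

Answer: 9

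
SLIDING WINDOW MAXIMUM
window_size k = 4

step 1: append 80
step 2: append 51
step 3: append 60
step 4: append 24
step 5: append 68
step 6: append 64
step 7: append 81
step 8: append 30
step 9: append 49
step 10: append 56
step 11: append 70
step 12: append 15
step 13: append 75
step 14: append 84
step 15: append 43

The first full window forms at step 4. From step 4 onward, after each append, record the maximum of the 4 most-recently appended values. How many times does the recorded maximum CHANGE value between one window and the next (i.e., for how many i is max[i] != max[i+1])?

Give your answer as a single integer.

step 1: append 80 -> window=[80] (not full yet)
step 2: append 51 -> window=[80, 51] (not full yet)
step 3: append 60 -> window=[80, 51, 60] (not full yet)
step 4: append 24 -> window=[80, 51, 60, 24] -> max=80
step 5: append 68 -> window=[51, 60, 24, 68] -> max=68
step 6: append 64 -> window=[60, 24, 68, 64] -> max=68
step 7: append 81 -> window=[24, 68, 64, 81] -> max=81
step 8: append 30 -> window=[68, 64, 81, 30] -> max=81
step 9: append 49 -> window=[64, 81, 30, 49] -> max=81
step 10: append 56 -> window=[81, 30, 49, 56] -> max=81
step 11: append 70 -> window=[30, 49, 56, 70] -> max=70
step 12: append 15 -> window=[49, 56, 70, 15] -> max=70
step 13: append 75 -> window=[56, 70, 15, 75] -> max=75
step 14: append 84 -> window=[70, 15, 75, 84] -> max=84
step 15: append 43 -> window=[15, 75, 84, 43] -> max=84
Recorded maximums: 80 68 68 81 81 81 81 70 70 75 84 84
Changes between consecutive maximums: 5

Answer: 5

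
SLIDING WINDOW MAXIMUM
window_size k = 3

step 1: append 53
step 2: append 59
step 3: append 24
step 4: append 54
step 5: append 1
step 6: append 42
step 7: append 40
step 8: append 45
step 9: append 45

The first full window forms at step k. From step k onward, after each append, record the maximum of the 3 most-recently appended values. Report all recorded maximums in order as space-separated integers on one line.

step 1: append 53 -> window=[53] (not full yet)
step 2: append 59 -> window=[53, 59] (not full yet)
step 3: append 24 -> window=[53, 59, 24] -> max=59
step 4: append 54 -> window=[59, 24, 54] -> max=59
step 5: append 1 -> window=[24, 54, 1] -> max=54
step 6: append 42 -> window=[54, 1, 42] -> max=54
step 7: append 40 -> window=[1, 42, 40] -> max=42
step 8: append 45 -> window=[42, 40, 45] -> max=45
step 9: append 45 -> window=[40, 45, 45] -> max=45

Answer: 59 59 54 54 42 45 45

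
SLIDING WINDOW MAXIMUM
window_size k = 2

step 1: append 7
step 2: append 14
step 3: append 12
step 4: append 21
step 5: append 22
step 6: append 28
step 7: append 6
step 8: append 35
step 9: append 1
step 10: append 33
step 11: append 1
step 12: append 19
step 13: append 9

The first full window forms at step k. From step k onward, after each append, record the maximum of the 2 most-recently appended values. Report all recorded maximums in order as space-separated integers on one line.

step 1: append 7 -> window=[7] (not full yet)
step 2: append 14 -> window=[7, 14] -> max=14
step 3: append 12 -> window=[14, 12] -> max=14
step 4: append 21 -> window=[12, 21] -> max=21
step 5: append 22 -> window=[21, 22] -> max=22
step 6: append 28 -> window=[22, 28] -> max=28
step 7: append 6 -> window=[28, 6] -> max=28
step 8: append 35 -> window=[6, 35] -> max=35
step 9: append 1 -> window=[35, 1] -> max=35
step 10: append 33 -> window=[1, 33] -> max=33
step 11: append 1 -> window=[33, 1] -> max=33
step 12: append 19 -> window=[1, 19] -> max=19
step 13: append 9 -> window=[19, 9] -> max=19

Answer: 14 14 21 22 28 28 35 35 33 33 19 19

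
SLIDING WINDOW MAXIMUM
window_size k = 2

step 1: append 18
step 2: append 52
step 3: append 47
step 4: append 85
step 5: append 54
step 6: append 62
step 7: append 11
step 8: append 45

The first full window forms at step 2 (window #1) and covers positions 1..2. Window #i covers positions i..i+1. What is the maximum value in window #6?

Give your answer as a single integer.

Answer: 62

Derivation:
step 1: append 18 -> window=[18] (not full yet)
step 2: append 52 -> window=[18, 52] -> max=52
step 3: append 47 -> window=[52, 47] -> max=52
step 4: append 85 -> window=[47, 85] -> max=85
step 5: append 54 -> window=[85, 54] -> max=85
step 6: append 62 -> window=[54, 62] -> max=62
step 7: append 11 -> window=[62, 11] -> max=62
Window #6 max = 62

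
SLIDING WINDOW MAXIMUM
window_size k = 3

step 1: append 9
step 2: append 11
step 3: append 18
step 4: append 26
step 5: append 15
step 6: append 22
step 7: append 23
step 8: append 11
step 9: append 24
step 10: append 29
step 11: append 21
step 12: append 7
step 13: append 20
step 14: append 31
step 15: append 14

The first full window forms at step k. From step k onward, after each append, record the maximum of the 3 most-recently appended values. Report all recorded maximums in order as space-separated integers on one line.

step 1: append 9 -> window=[9] (not full yet)
step 2: append 11 -> window=[9, 11] (not full yet)
step 3: append 18 -> window=[9, 11, 18] -> max=18
step 4: append 26 -> window=[11, 18, 26] -> max=26
step 5: append 15 -> window=[18, 26, 15] -> max=26
step 6: append 22 -> window=[26, 15, 22] -> max=26
step 7: append 23 -> window=[15, 22, 23] -> max=23
step 8: append 11 -> window=[22, 23, 11] -> max=23
step 9: append 24 -> window=[23, 11, 24] -> max=24
step 10: append 29 -> window=[11, 24, 29] -> max=29
step 11: append 21 -> window=[24, 29, 21] -> max=29
step 12: append 7 -> window=[29, 21, 7] -> max=29
step 13: append 20 -> window=[21, 7, 20] -> max=21
step 14: append 31 -> window=[7, 20, 31] -> max=31
step 15: append 14 -> window=[20, 31, 14] -> max=31

Answer: 18 26 26 26 23 23 24 29 29 29 21 31 31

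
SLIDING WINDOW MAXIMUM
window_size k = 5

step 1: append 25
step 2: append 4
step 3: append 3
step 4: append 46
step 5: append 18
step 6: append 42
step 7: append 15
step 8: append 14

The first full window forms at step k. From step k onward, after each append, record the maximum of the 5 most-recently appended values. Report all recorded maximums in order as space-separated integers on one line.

step 1: append 25 -> window=[25] (not full yet)
step 2: append 4 -> window=[25, 4] (not full yet)
step 3: append 3 -> window=[25, 4, 3] (not full yet)
step 4: append 46 -> window=[25, 4, 3, 46] (not full yet)
step 5: append 18 -> window=[25, 4, 3, 46, 18] -> max=46
step 6: append 42 -> window=[4, 3, 46, 18, 42] -> max=46
step 7: append 15 -> window=[3, 46, 18, 42, 15] -> max=46
step 8: append 14 -> window=[46, 18, 42, 15, 14] -> max=46

Answer: 46 46 46 46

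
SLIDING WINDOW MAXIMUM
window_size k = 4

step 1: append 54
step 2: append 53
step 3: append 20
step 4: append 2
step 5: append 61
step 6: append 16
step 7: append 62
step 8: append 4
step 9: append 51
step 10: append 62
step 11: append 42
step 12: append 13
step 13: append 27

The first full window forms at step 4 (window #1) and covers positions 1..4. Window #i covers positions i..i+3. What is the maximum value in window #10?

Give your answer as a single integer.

step 1: append 54 -> window=[54] (not full yet)
step 2: append 53 -> window=[54, 53] (not full yet)
step 3: append 20 -> window=[54, 53, 20] (not full yet)
step 4: append 2 -> window=[54, 53, 20, 2] -> max=54
step 5: append 61 -> window=[53, 20, 2, 61] -> max=61
step 6: append 16 -> window=[20, 2, 61, 16] -> max=61
step 7: append 62 -> window=[2, 61, 16, 62] -> max=62
step 8: append 4 -> window=[61, 16, 62, 4] -> max=62
step 9: append 51 -> window=[16, 62, 4, 51] -> max=62
step 10: append 62 -> window=[62, 4, 51, 62] -> max=62
step 11: append 42 -> window=[4, 51, 62, 42] -> max=62
step 12: append 13 -> window=[51, 62, 42, 13] -> max=62
step 13: append 27 -> window=[62, 42, 13, 27] -> max=62
Window #10 max = 62

Answer: 62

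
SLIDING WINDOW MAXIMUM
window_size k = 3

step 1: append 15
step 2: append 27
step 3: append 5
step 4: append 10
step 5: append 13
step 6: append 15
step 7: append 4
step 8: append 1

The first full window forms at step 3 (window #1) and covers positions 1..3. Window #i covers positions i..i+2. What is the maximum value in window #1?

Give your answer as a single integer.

step 1: append 15 -> window=[15] (not full yet)
step 2: append 27 -> window=[15, 27] (not full yet)
step 3: append 5 -> window=[15, 27, 5] -> max=27
Window #1 max = 27

Answer: 27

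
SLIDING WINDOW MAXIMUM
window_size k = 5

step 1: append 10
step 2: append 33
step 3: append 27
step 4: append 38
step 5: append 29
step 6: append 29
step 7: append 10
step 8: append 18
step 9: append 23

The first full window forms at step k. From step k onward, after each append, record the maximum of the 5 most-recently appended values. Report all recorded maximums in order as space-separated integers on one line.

step 1: append 10 -> window=[10] (not full yet)
step 2: append 33 -> window=[10, 33] (not full yet)
step 3: append 27 -> window=[10, 33, 27] (not full yet)
step 4: append 38 -> window=[10, 33, 27, 38] (not full yet)
step 5: append 29 -> window=[10, 33, 27, 38, 29] -> max=38
step 6: append 29 -> window=[33, 27, 38, 29, 29] -> max=38
step 7: append 10 -> window=[27, 38, 29, 29, 10] -> max=38
step 8: append 18 -> window=[38, 29, 29, 10, 18] -> max=38
step 9: append 23 -> window=[29, 29, 10, 18, 23] -> max=29

Answer: 38 38 38 38 29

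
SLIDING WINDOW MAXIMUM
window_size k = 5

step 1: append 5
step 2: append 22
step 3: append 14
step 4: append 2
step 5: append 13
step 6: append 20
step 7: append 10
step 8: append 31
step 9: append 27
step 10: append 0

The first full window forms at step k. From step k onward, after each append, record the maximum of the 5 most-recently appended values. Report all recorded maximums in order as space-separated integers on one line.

Answer: 22 22 20 31 31 31

Derivation:
step 1: append 5 -> window=[5] (not full yet)
step 2: append 22 -> window=[5, 22] (not full yet)
step 3: append 14 -> window=[5, 22, 14] (not full yet)
step 4: append 2 -> window=[5, 22, 14, 2] (not full yet)
step 5: append 13 -> window=[5, 22, 14, 2, 13] -> max=22
step 6: append 20 -> window=[22, 14, 2, 13, 20] -> max=22
step 7: append 10 -> window=[14, 2, 13, 20, 10] -> max=20
step 8: append 31 -> window=[2, 13, 20, 10, 31] -> max=31
step 9: append 27 -> window=[13, 20, 10, 31, 27] -> max=31
step 10: append 0 -> window=[20, 10, 31, 27, 0] -> max=31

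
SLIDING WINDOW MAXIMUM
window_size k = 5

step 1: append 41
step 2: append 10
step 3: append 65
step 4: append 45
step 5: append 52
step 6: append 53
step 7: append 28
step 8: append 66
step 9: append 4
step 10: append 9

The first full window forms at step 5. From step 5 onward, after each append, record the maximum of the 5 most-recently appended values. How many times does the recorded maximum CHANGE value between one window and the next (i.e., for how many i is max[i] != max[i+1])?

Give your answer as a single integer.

step 1: append 41 -> window=[41] (not full yet)
step 2: append 10 -> window=[41, 10] (not full yet)
step 3: append 65 -> window=[41, 10, 65] (not full yet)
step 4: append 45 -> window=[41, 10, 65, 45] (not full yet)
step 5: append 52 -> window=[41, 10, 65, 45, 52] -> max=65
step 6: append 53 -> window=[10, 65, 45, 52, 53] -> max=65
step 7: append 28 -> window=[65, 45, 52, 53, 28] -> max=65
step 8: append 66 -> window=[45, 52, 53, 28, 66] -> max=66
step 9: append 4 -> window=[52, 53, 28, 66, 4] -> max=66
step 10: append 9 -> window=[53, 28, 66, 4, 9] -> max=66
Recorded maximums: 65 65 65 66 66 66
Changes between consecutive maximums: 1

Answer: 1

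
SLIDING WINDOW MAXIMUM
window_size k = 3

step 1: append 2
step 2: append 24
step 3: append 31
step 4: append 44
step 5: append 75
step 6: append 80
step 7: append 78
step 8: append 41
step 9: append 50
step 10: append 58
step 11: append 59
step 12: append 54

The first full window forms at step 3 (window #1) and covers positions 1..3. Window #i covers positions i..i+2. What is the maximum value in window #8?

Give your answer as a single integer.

step 1: append 2 -> window=[2] (not full yet)
step 2: append 24 -> window=[2, 24] (not full yet)
step 3: append 31 -> window=[2, 24, 31] -> max=31
step 4: append 44 -> window=[24, 31, 44] -> max=44
step 5: append 75 -> window=[31, 44, 75] -> max=75
step 6: append 80 -> window=[44, 75, 80] -> max=80
step 7: append 78 -> window=[75, 80, 78] -> max=80
step 8: append 41 -> window=[80, 78, 41] -> max=80
step 9: append 50 -> window=[78, 41, 50] -> max=78
step 10: append 58 -> window=[41, 50, 58] -> max=58
Window #8 max = 58

Answer: 58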